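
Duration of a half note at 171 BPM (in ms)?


Step by step:
One quarter-note beat = 60000 / BPM = 60000 / 171 ms
Half note = 2 × quarter note
Duration = 2 × 60000 / 171 = 120000 / 171
= 701.8 ms


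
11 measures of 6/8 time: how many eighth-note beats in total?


Working:
Time signature 6/8: the bottom number 8 means the eighth note gets one count
The top number 6 means 6 eighth-note beats per measure
Total = 6 × 11 measures
= 66 eighth-note beats


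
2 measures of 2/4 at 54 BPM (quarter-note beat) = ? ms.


Quarter-note beat duration = 60000 / 54 ms
Beats per measure (2/4) = 2
One measure = 2 × 60000 / 54 = 120000 / 54 ms
2 measures = 2 × 120000 / 54 = 240000 / 54
= 4444.4 ms


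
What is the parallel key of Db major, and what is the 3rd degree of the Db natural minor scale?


Parallel keys share the same tonic but differ in mode
Db major → parallel is Db minor
Db natural minor scale: Db Eb Fb Gb Ab Bbb Cb
= Db minor; 3rd degree = Fb


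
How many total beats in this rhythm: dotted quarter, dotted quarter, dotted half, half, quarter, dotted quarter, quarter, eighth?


Step by step:
Beat values:
  dotted quarter = 1.5 beats
  dotted quarter = 1.5 beats
  dotted half = 3 beats
  half = 2 beats
  quarter = 1 beat
  dotted quarter = 1.5 beats
  quarter = 1 beat
  eighth = 0.5 beats
Sum = 1.5 + 1.5 + 3 + 2 + 1 + 1.5 + 1 + 0.5
= 12 beats


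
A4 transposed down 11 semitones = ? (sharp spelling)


Working:
A4: chromatic position 9 in octave 4 → absolute = 4×12 + 9 = 57
Transpose down 11: 57 - 11 = 46
46 = 3×12 + 10 → A# in octave 3
Result = A#3


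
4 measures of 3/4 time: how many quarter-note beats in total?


Solution.
Time signature 3/4: the bottom number 4 means the quarter note gets one count
The top number 3 means 3 quarter-note beats per measure
Total = 3 × 4 measures
= 12 quarter-note beats


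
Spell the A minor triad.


Solution.
Minor triad = root + minor 3rd (3 semitones) + perfect 5th (7 semitones)
A triad on A stacks thirds, so the chord tones use letter names A-C-E
Root: A
Minor 3rd above A: C
Perfect 5th above A: E
Chord = A C E


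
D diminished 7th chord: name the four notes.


Diminished 7th chord = root + minor 3rd + diminished 5th + diminished 7th
Seventh chords stack in thirds, so the letter names are D-F-A-C
Root: D
Minor 3rd above D: F
Diminished 5th above D: Ab
Diminished 7th above D: Cb
Chord = D F Ab Cb


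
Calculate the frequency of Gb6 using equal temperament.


Let's work it out.
f = 440 × 2^(n/12) where n = semitones from A4
Gb6: 21 semitones from A4
f = 440 × 2^(21/12)
f = 1479.98 Hz


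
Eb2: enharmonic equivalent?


Reasoning:
Enharmonic notes sound the same pitch but are spelled with different letter names
Eb and D# name the same pitch class
= D#2


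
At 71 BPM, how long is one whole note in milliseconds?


One quarter-note beat = 60000 / BPM = 60000 / 71 ms
Whole note = 4 × quarter note
Duration = 4 × 60000 / 71 = 240000 / 71
= 3380.3 ms


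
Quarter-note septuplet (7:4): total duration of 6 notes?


Septuplet: 7 notes occupy the space of 4 quarter notes
Space = 4 × 1 = 4 beats
Each septuplet note = 4 / 7 = 4/7 beats
6 notes = 6 × 4/7 = 24/7
= 24/7 beats


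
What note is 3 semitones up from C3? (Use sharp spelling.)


C3: chromatic position 0 in octave 3 → absolute = 3×12 + 0 = 36
Transpose up 3: 36 + 3 = 39
39 = 3×12 + 3 → D# in octave 3
Result = D#3


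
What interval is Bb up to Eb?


Reasoning:
Letter names: B → E spans 4 letter names → a 4th
Semitones: Bb → Eb = 5 half-steps
A 4th of 5 semitones is a perfect 4th
= perfect 4th


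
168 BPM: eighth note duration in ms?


One quarter-note beat = 60000 / BPM = 60000 / 168 ms
Eighth note = 1/2 × quarter note
Duration = 1/2 × 60000 / 168 = 30000 / 168
= 178.6 ms


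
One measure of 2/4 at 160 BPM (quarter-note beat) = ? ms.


Reasoning:
Quarter-note beat duration = 60000 / 160 ms
Beats per measure (2/4) = 2
One measure = 2 × 60000 / 160 = 120000 / 160 ms
= 750.0 ms


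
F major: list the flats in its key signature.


Step by step:
Flat major keys: C(0), F(1), Bb(2), Eb(3), Ab(4), Db(5), Gb(6), Cb(7)
F major has 1 flat
Order of flats: Bb Eb Ab Db Gb Cb Fb → first 1: Bb
= Bb


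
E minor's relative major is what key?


The relative major shares the key signature and is a minor 3rd above the minor tonic
A minor 3rd above E is G
→ relative major of E minor is G major
= G major


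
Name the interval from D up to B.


Solution.
Letter names: D → B spans 6 letter names → a 6th
Semitones: D → B = 9 half-steps
A 6th of 9 semitones is a major 6th
= major 6th


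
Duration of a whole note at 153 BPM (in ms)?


Reasoning:
One quarter-note beat = 60000 / BPM = 60000 / 153 ms
Whole note = 4 × quarter note
Duration = 4 × 60000 / 153 = 240000 / 153
= 1568.6 ms


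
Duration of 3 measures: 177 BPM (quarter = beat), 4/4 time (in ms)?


Solution.
Quarter-note beat duration = 60000 / 177 ms
Beats per measure (4/4) = 4
One measure = 4 × 60000 / 177 = 240000 / 177 ms
3 measures = 3 × 240000 / 177 = 720000 / 177
= 4067.8 ms


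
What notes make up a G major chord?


Let's work it out.
Major triad = root + major 3rd (4 semitones) + perfect 5th (7 semitones)
A triad on G stacks thirds, so the chord tones use letter names G-B-D
Root: G
Major 3rd above G: B
Perfect 5th above G: D
Chord = G B D


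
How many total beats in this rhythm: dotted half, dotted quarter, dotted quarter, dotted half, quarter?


Beat values:
  dotted half = 3 beats
  dotted quarter = 1.5 beats
  dotted quarter = 1.5 beats
  dotted half = 3 beats
  quarter = 1 beat
Sum = 3 + 1.5 + 1.5 + 3 + 1
= 10 beats


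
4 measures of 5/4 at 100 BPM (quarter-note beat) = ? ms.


Step by step:
Quarter-note beat duration = 60000 / 100 ms
Beats per measure (5/4) = 5
One measure = 5 × 60000 / 100 = 300000 / 100 ms
4 measures = 4 × 300000 / 100 = 1200000 / 100
= 12000.0 ms


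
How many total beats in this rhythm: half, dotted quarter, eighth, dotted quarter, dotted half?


Reasoning:
Beat values:
  half = 2 beats
  dotted quarter = 1.5 beats
  eighth = 0.5 beats
  dotted quarter = 1.5 beats
  dotted half = 3 beats
Sum = 2 + 1.5 + 0.5 + 1.5 + 3
= 8.5 beats


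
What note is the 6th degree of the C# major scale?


Major scale pattern: W-W-H-W-W-W-H (2-2-1-2-2-2-1 semitones)
Starting from C#:
  C# + 2 semitones → D#
  D# + 2 semitones → E#
  E# + 1 semitone → F#
  F# + 2 semitones → G#
  G# + 2 semitones → A#
  A# + 2 semitones → B#
  B# + 1 semitone → C#
Scale: C# D# E# F# G# A# B#
Degree 6 = A#


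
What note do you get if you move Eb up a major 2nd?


Solution.
major 2nd: 2 letter names, 2 semitones
Letter: E + 1 → F
Pitch: Eb + 2 semitones, spelled as an F → F
= F


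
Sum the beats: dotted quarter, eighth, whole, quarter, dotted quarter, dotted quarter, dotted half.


Beat values:
  dotted quarter = 1.5 beats
  eighth = 0.5 beats
  whole = 4 beats
  quarter = 1 beat
  dotted quarter = 1.5 beats
  dotted quarter = 1.5 beats
  dotted half = 3 beats
Sum = 1.5 + 0.5 + 4 + 1 + 1.5 + 1.5 + 3
= 13 beats


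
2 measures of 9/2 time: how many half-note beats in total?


Step by step:
Time signature 9/2: the bottom number 2 means the half note gets one count
The top number 9 means 9 half-note beats per measure
Total = 9 × 2 measures
= 18 half-note beats


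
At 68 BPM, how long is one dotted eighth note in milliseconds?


Let's work it out.
One quarter-note beat = 60000 / BPM = 60000 / 68 ms
Dotted eighth note = 3/4 × quarter note
Duration = 3/4 × 60000 / 68 = 45000 / 68
= 661.8 ms


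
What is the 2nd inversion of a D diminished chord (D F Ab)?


Root position: D F Ab
2nd inversion: move root and 3rd up an octave
Bass note: Ab
Notes (bottom to top) = Ab D F


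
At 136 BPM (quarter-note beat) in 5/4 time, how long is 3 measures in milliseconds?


Let's work it out.
Quarter-note beat duration = 60000 / 136 ms
Beats per measure (5/4) = 5
One measure = 5 × 60000 / 136 = 300000 / 136 ms
3 measures = 3 × 300000 / 136 = 900000 / 136
= 6617.6 ms


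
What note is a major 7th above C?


Solution.
A 7th spans 7 letter names, so from C we land on B
A major 7th = 11 semitones above C
Spell B at that pitch: B
= B


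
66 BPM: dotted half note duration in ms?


Step by step:
One quarter-note beat = 60000 / BPM = 60000 / 66 ms
Dotted half note = 3 × quarter note
Duration = 3 × 60000 / 66 = 180000 / 66
= 2727.3 ms


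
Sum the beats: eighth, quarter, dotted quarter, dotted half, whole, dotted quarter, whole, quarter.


Reasoning:
Beat values:
  eighth = 0.5 beats
  quarter = 1 beat
  dotted quarter = 1.5 beats
  dotted half = 3 beats
  whole = 4 beats
  dotted quarter = 1.5 beats
  whole = 4 beats
  quarter = 1 beat
Sum = 0.5 + 1 + 1.5 + 3 + 4 + 1.5 + 4 + 1
= 16.5 beats


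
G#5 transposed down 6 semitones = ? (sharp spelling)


Let's work it out.
G#5: chromatic position 8 in octave 5 → absolute = 5×12 + 8 = 68
Transpose down 6: 68 - 6 = 62
62 = 5×12 + 2 → D in octave 5
Result = D5


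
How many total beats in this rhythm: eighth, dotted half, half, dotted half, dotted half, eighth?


Beat values:
  eighth = 0.5 beats
  dotted half = 3 beats
  half = 2 beats
  dotted half = 3 beats
  dotted half = 3 beats
  eighth = 0.5 beats
Sum = 0.5 + 3 + 2 + 3 + 3 + 0.5
= 12 beats


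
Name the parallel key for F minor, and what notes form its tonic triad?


Solution.
Parallel keys share the same tonic but differ in mode
F minor → parallel is F major
Tonic triad of F major = F A C
= F major; triad = F A C


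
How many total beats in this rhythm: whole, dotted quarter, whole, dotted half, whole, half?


Working:
Beat values:
  whole = 4 beats
  dotted quarter = 1.5 beats
  whole = 4 beats
  dotted half = 3 beats
  whole = 4 beats
  half = 2 beats
Sum = 4 + 1.5 + 4 + 3 + 4 + 2
= 18.5 beats


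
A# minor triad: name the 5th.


Solution.
Minor triad = root + minor 3rd (3 semitones) + perfect 5th (7 semitones)
A triad on A# stacks thirds, so the chord tones use letter names A-C-E
Root: A#
Minor 3rd above A#: C#
Perfect 5th above A#: E#
The 5th = E#


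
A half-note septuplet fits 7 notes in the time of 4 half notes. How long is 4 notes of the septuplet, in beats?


Working:
Septuplet: 7 notes occupy the space of 4 half notes
Space = 4 × 2 = 8 beats
Each septuplet note = 8 / 7 = 8/7 beats
4 notes = 4 × 8/7 = 32/7
= 32/7 beats


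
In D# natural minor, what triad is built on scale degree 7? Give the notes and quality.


Working:
D# natural minor scale: D# E# F# G# A# B C#
Diatonic triad on degree 7 stacks scale notes 7, 2, 4: C# E# G#
C#→E# = 4 semitones; C#→G# = 7 semitones → major triad
= C# E# G# (major)


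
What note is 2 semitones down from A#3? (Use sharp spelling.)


Working:
A#3: chromatic position 10 in octave 3 → absolute = 3×12 + 10 = 46
Transpose down 2: 46 - 2 = 44
44 = 3×12 + 8 → G# in octave 3
Result = G#3


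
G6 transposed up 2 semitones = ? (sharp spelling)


Let's work it out.
G6: chromatic position 7 in octave 6 → absolute = 6×12 + 7 = 79
Transpose up 2: 79 + 2 = 81
81 = 6×12 + 9 → A in octave 6
Result = A6


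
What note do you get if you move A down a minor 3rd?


minor 3rd: 3 letter names, 3 semitones
Letter: A - 2 → F
Pitch: A - 3 semitones, spelled as an F → F#
= F#


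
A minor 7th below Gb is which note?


Let's work it out.
A 7th spans 7 letter names, so from G we land on A
A minor 7th = 10 semitones below Gb
Spell A at that pitch: Ab
= Ab


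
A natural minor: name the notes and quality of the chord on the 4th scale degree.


A natural minor scale: A B C D E F G
Diatonic triad on degree 4 stacks scale notes 4, 6, 1: D F A
D→F = 3 semitones; D→A = 7 semitones → minor triad
= D F A (minor)


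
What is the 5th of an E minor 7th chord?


Step by step:
Minor 7th chord = root + minor 3rd + perfect 5th + minor 7th
Seventh chords stack in thirds, so the letter names are E-G-B-D
Root: E
Minor 3rd above E: G
Perfect 5th above E: B
Minor 7th above E: D
The 5th = B


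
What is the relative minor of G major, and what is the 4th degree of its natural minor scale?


Let's work it out.
The relative minor shares the major's key signature and starts on its 6th degree
6th degree = a major 6th above the tonic; a major 6th above G is E
→ relative minor of G major is E minor
E natural minor scale: E F# G A B C D
= E minor; 4th degree = A


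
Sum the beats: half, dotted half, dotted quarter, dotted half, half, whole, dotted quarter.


Beat values:
  half = 2 beats
  dotted half = 3 beats
  dotted quarter = 1.5 beats
  dotted half = 3 beats
  half = 2 beats
  whole = 4 beats
  dotted quarter = 1.5 beats
Sum = 2 + 3 + 1.5 + 3 + 2 + 4 + 1.5
= 17 beats


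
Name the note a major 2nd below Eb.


A 2nd spans 2 letter names, so from E we land on D
A major 2nd = 2 semitones below Eb
Spell D at that pitch: Db
= Db


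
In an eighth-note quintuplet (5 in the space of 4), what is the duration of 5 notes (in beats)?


Quintuplet: 5 notes occupy the space of 4 eighth notes
Space = 4 × 1/2 = 2 beats
Each quintuplet note = 2 / 5 = 2/5 beats
5 notes = 5 × 2/5 = 2
= 2 beats


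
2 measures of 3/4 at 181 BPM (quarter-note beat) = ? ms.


Reasoning:
Quarter-note beat duration = 60000 / 181 ms
Beats per measure (3/4) = 3
One measure = 3 × 60000 / 181 = 180000 / 181 ms
2 measures = 2 × 180000 / 181 = 360000 / 181
= 1989.0 ms


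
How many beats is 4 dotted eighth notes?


Base eighth note = 1/2 beats
Dot 1 adds half the previous value: +1/4
One dotted eighth = 1/2 + 1/4 = 3/4
4 of them = 4 × 3/4 = 3
= 3 beats


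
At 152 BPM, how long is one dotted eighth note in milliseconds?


Solution.
One quarter-note beat = 60000 / BPM = 60000 / 152 ms
Dotted eighth note = 3/4 × quarter note
Duration = 3/4 × 60000 / 152 = 45000 / 152
= 296.1 ms


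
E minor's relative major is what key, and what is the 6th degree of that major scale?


The relative major shares the key signature and is a minor 3rd above the minor tonic
A minor 3rd above E is G
→ relative major of E minor is G major
G major scale: G A B C D E F#
= G major; 6th degree = E


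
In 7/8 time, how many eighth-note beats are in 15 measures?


Time signature 7/8: the bottom number 8 means the eighth note gets one count
The top number 7 means 7 eighth-note beats per measure
Total = 7 × 15 measures
= 105 eighth-note beats


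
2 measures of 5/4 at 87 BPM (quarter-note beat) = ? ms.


Quarter-note beat duration = 60000 / 87 ms
Beats per measure (5/4) = 5
One measure = 5 × 60000 / 87 = 300000 / 87 ms
2 measures = 2 × 300000 / 87 = 600000 / 87
= 6896.6 ms


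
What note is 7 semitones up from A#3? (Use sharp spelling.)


Step by step:
A#3: chromatic position 10 in octave 3 → absolute = 3×12 + 10 = 46
Transpose up 7: 46 + 7 = 53
53 = 4×12 + 5 → F in octave 4
Result = F4


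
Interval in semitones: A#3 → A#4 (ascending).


Absolute semitone position = octave×12 + chromatic position
A#3: 3×12 + 10 = 46
A#4: 4×12 + 10 = 58
Difference = 58 - 46 = 12
= 12 semitones


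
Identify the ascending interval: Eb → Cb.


Letter names: E → C spans 6 letter names → a 6th
Semitones: Eb → Cb = 8 half-steps
A 6th of 8 semitones is a minor 6th
= minor 6th


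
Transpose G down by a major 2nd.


Step by step:
major 2nd: 2 letter names, 2 semitones
Letter: G - 1 → F
Pitch: G - 2 semitones, spelled as an F → F
= F


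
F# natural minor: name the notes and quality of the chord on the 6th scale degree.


F# natural minor scale: F# G# A B C# D E
Diatonic triad on degree 6 stacks scale notes 6, 1, 3: D F# A
D→F# = 4 semitones; D→A = 7 semitones → major triad
= D F# A (major)


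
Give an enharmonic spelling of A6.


Enharmonic notes sound the same pitch but are spelled with different letter names
A and Bbb name the same pitch class
= Bbb6


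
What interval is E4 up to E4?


Step by step:
Letter names: E → E spans 1 letter name → a unison
Semitones: E4 → E4 = 0 half-steps
A unison of 0 semitones is a perfect unison
= perfect unison


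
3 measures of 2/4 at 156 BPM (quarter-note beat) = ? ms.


Step by step:
Quarter-note beat duration = 60000 / 156 ms
Beats per measure (2/4) = 2
One measure = 2 × 60000 / 156 = 120000 / 156 ms
3 measures = 3 × 120000 / 156 = 360000 / 156
= 2307.7 ms


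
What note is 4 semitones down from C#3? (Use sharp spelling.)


C#3: chromatic position 1 in octave 3 → absolute = 3×12 + 1 = 37
Transpose down 4: 37 - 4 = 33
33 = 2×12 + 9 → A in octave 2
Result = A2


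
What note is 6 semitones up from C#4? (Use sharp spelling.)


Step by step:
C#4: chromatic position 1 in octave 4 → absolute = 4×12 + 1 = 49
Transpose up 6: 49 + 6 = 55
55 = 4×12 + 7 → G in octave 4
Result = G4


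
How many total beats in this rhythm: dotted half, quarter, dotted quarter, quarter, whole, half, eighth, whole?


Solution.
Beat values:
  dotted half = 3 beats
  quarter = 1 beat
  dotted quarter = 1.5 beats
  quarter = 1 beat
  whole = 4 beats
  half = 2 beats
  eighth = 0.5 beats
  whole = 4 beats
Sum = 3 + 1 + 1.5 + 1 + 4 + 2 + 0.5 + 4
= 17 beats


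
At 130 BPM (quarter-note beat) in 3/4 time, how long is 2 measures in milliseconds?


Quarter-note beat duration = 60000 / 130 ms
Beats per measure (3/4) = 3
One measure = 3 × 60000 / 130 = 180000 / 130 ms
2 measures = 2 × 180000 / 130 = 360000 / 130
= 2769.2 ms


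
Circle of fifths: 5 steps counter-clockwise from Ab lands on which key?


Each counter-clockwise step moves down a perfect 5th (= up a perfect 4th)
From Ab: Ab → Db → F#/Gb → B → E → A
= A


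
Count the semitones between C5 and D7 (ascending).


Reasoning:
Absolute semitone position = octave×12 + chromatic position
C5: 5×12 + 0 = 60
D7: 7×12 + 2 = 86
Difference = 86 - 60 = 26
= 26 semitones


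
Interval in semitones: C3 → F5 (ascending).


Solution.
Absolute semitone position = octave×12 + chromatic position
C3: 3×12 + 0 = 36
F5: 5×12 + 5 = 65
Difference = 65 - 36 = 29
= 29 semitones


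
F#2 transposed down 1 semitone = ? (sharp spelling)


F#2: chromatic position 6 in octave 2 → absolute = 2×12 + 6 = 30
Transpose down 1: 30 - 1 = 29
29 = 2×12 + 5 → F in octave 2
Result = F2


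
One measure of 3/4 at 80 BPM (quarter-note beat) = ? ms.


Reasoning:
Quarter-note beat duration = 60000 / 80 ms
Beats per measure (3/4) = 3
One measure = 3 × 60000 / 80 = 180000 / 80 ms
= 2250.0 ms


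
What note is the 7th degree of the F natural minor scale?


Reasoning:
Natural minor scale pattern: W-H-W-W-H-W-W (2-1-2-2-1-2-2 semitones)
Starting from F:
  F + 2 semitones → G
  G + 1 semitone → Ab
  Ab + 2 semitones → Bb
  Bb + 2 semitones → C
  C + 1 semitone → Db
  Db + 2 semitones → Eb
  Eb + 2 semitones → F
Scale: F G Ab Bb C Db Eb
Degree 7 = Eb


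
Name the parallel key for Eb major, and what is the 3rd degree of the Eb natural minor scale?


Parallel keys share the same tonic but differ in mode
Eb major → parallel is Eb minor
Eb natural minor scale: Eb F Gb Ab Bb Cb Db
= Eb minor; 3rd degree = Gb


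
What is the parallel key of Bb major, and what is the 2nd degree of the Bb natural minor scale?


Step by step:
Parallel keys share the same tonic but differ in mode
Bb major → parallel is Bb minor
Bb natural minor scale: Bb C Db Eb F Gb Ab
= Bb minor; 2nd degree = C


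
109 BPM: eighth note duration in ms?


Working:
One quarter-note beat = 60000 / BPM = 60000 / 109 ms
Eighth note = 1/2 × quarter note
Duration = 1/2 × 60000 / 109 = 30000 / 109
= 275.2 ms


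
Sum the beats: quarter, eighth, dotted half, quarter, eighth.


Working:
Beat values:
  quarter = 1 beat
  eighth = 0.5 beats
  dotted half = 3 beats
  quarter = 1 beat
  eighth = 0.5 beats
Sum = 1 + 0.5 + 3 + 1 + 0.5
= 6 beats


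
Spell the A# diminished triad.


Diminished triad = root + minor 3rd (3 semitones) + diminished 5th (6 semitones)
A triad on A# stacks thirds, so the chord tones use letter names A-C-E
Root: A#
Minor 3rd above A#: C#
Diminished 5th above A#: E
Chord = A# C# E


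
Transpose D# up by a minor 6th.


minor 6th: 6 letter names, 8 semitones
Letter: D + 5 → B
Pitch: D# + 8 semitones, spelled as a B → B
= B


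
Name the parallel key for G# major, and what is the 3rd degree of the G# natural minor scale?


Reasoning:
Parallel keys share the same tonic but differ in mode
G# major → parallel is G# minor
G# natural minor scale: G# A# B C# D# E F#
= G# minor; 3rd degree = B


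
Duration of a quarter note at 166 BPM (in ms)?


Working:
One quarter-note beat = 60000 / BPM = 60000 / 166 ms
Duration = 60000 / 166
= 361.4 ms


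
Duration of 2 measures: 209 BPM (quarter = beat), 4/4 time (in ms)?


Quarter-note beat duration = 60000 / 209 ms
Beats per measure (4/4) = 4
One measure = 4 × 60000 / 209 = 240000 / 209 ms
2 measures = 2 × 240000 / 209 = 480000 / 209
= 2296.7 ms


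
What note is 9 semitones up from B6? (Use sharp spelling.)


Step by step:
B6: chromatic position 11 in octave 6 → absolute = 6×12 + 11 = 83
Transpose up 9: 83 + 9 = 92
92 = 7×12 + 8 → G# in octave 7
Result = G#7


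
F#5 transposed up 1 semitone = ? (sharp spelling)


Reasoning:
F#5: chromatic position 6 in octave 5 → absolute = 5×12 + 6 = 66
Transpose up 1: 66 + 1 = 67
67 = 5×12 + 7 → G in octave 5
Result = G5


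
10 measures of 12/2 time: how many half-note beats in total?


Solution.
Time signature 12/2: the bottom number 2 means the half note gets one count
The top number 12 means 12 half-note beats per measure
Total = 12 × 10 measures
= 120 half-note beats


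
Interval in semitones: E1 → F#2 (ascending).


Working:
Absolute semitone position = octave×12 + chromatic position
E1: 1×12 + 4 = 16
F#2: 2×12 + 6 = 30
Difference = 30 - 16 = 14
= 14 semitones


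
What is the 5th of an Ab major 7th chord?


Let's work it out.
Major 7th chord = root + major 3rd + perfect 5th + major 7th
Seventh chords stack in thirds, so the letter names are A-C-E-G
Root: Ab
Major 3rd above Ab: C
Perfect 5th above Ab: Eb
Major 7th above Ab: G
The 5th = Eb


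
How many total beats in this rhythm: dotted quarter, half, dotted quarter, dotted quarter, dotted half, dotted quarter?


Step by step:
Beat values:
  dotted quarter = 1.5 beats
  half = 2 beats
  dotted quarter = 1.5 beats
  dotted quarter = 1.5 beats
  dotted half = 3 beats
  dotted quarter = 1.5 beats
Sum = 1.5 + 2 + 1.5 + 1.5 + 3 + 1.5
= 11 beats


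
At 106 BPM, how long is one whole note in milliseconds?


Let's work it out.
One quarter-note beat = 60000 / BPM = 60000 / 106 ms
Whole note = 4 × quarter note
Duration = 4 × 60000 / 106 = 240000 / 106
= 2264.2 ms


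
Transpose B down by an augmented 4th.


Reasoning:
augmented 4th: 4 letter names, 6 semitones
Letter: B - 3 → F
Pitch: B - 6 semitones, spelled as an F → F
= F


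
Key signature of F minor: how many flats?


Flat minor keys: A(0), D(1), G(2), C(3), F(4), Bb(5), Eb(6), Ab(7)
F minor has 4 flats
Order of flats: Bb Eb Ab Db Gb Cb Fb → first 4: Bb, Eb, Ab, Db
= 4 flats


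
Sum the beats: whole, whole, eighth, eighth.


Beat values:
  whole = 4 beats
  whole = 4 beats
  eighth = 0.5 beats
  eighth = 0.5 beats
Sum = 4 + 4 + 0.5 + 0.5
= 9 beats


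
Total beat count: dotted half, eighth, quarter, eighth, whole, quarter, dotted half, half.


Let's work it out.
Beat values:
  dotted half = 3 beats
  eighth = 0.5 beats
  quarter = 1 beat
  eighth = 0.5 beats
  whole = 4 beats
  quarter = 1 beat
  dotted half = 3 beats
  half = 2 beats
Sum = 3 + 0.5 + 1 + 0.5 + 4 + 1 + 3 + 2
= 15 beats


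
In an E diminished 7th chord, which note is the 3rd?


Step by step:
Diminished 7th chord = root + minor 3rd + diminished 5th + diminished 7th
Seventh chords stack in thirds, so the letter names are E-G-B-D
Root: E
Minor 3rd above E: G
Diminished 5th above E: Bb
Diminished 7th above E: Db
The 3rd = G


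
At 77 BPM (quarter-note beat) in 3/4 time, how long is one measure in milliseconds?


Solution.
Quarter-note beat duration = 60000 / 77 ms
Beats per measure (3/4) = 3
One measure = 3 × 60000 / 77 = 180000 / 77 ms
= 2337.7 ms


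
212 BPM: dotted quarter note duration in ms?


Let's work it out.
One quarter-note beat = 60000 / BPM = 60000 / 212 ms
Dotted quarter note = 3/2 × quarter note
Duration = 3/2 × 60000 / 212 = 90000 / 212
= 424.5 ms


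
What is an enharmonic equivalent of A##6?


Enharmonic notes sound the same pitch but are spelled with different letter names
A## and B name the same pitch class
= B6


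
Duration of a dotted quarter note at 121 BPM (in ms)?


Step by step:
One quarter-note beat = 60000 / BPM = 60000 / 121 ms
Dotted quarter note = 3/2 × quarter note
Duration = 3/2 × 60000 / 121 = 90000 / 121
= 743.8 ms


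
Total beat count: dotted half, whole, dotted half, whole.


Let's work it out.
Beat values:
  dotted half = 3 beats
  whole = 4 beats
  dotted half = 3 beats
  whole = 4 beats
Sum = 3 + 4 + 3 + 4
= 14 beats


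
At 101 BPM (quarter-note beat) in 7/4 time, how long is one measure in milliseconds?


Quarter-note beat duration = 60000 / 101 ms
Beats per measure (7/4) = 7
One measure = 7 × 60000 / 101 = 420000 / 101 ms
= 4158.4 ms


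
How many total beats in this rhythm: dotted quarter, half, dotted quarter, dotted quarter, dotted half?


Reasoning:
Beat values:
  dotted quarter = 1.5 beats
  half = 2 beats
  dotted quarter = 1.5 beats
  dotted quarter = 1.5 beats
  dotted half = 3 beats
Sum = 1.5 + 2 + 1.5 + 1.5 + 3
= 9.5 beats


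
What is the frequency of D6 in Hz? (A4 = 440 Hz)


Solution.
f = 440 × 2^(n/12) where n = semitones from A4
D6: 17 semitones from A4
f = 440 × 2^(17/12)
f = 1174.66 Hz


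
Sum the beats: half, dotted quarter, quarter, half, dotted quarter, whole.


Beat values:
  half = 2 beats
  dotted quarter = 1.5 beats
  quarter = 1 beat
  half = 2 beats
  dotted quarter = 1.5 beats
  whole = 4 beats
Sum = 2 + 1.5 + 1 + 2 + 1.5 + 4
= 12 beats


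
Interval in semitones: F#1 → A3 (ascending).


Absolute semitone position = octave×12 + chromatic position
F#1: 1×12 + 6 = 18
A3: 3×12 + 9 = 45
Difference = 45 - 18 = 27
= 27 semitones


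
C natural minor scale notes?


Solution.
Natural minor scale pattern: W-H-W-W-H-W-W (2-1-2-2-1-2-2 semitones)
Starting from C:
  C + 2 semitones → D
  D + 1 semitone → Eb
  Eb + 2 semitones → F
  F + 2 semitones → G
  G + 1 semitone → Ab
  Ab + 2 semitones → Bb
  Bb + 2 semitones → C
Scale = C D Eb F G Ab Bb


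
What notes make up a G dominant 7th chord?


Dominant 7th chord = root + major 3rd + perfect 5th + minor 7th
Seventh chords stack in thirds, so the letter names are G-B-D-F
Root: G
Major 3rd above G: B
Perfect 5th above G: D
Minor 7th above G: F
Chord = G B D F


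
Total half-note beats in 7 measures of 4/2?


Solution.
Time signature 4/2: the bottom number 2 means the half note gets one count
The top number 4 means 4 half-note beats per measure
Total = 4 × 7 measures
= 28 half-note beats


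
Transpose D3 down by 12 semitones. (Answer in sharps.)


D3: chromatic position 2 in octave 3 → absolute = 3×12 + 2 = 38
Transpose down 12: 38 - 12 = 26
26 = 2×12 + 2 → D in octave 2
Result = D2


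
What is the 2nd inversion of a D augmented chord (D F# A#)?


Root position: D F# A#
2nd inversion: move root and 3rd up an octave
Bass note: A#
Notes (bottom to top) = A# D F#


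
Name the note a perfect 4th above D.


Step by step:
A 4th spans 4 letter names, so from D we land on G
A perfect 4th = 5 semitones above D
Spell G at that pitch: G
= G


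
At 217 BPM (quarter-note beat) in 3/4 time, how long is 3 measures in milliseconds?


Solution.
Quarter-note beat duration = 60000 / 217 ms
Beats per measure (3/4) = 3
One measure = 3 × 60000 / 217 = 180000 / 217 ms
3 measures = 3 × 180000 / 217 = 540000 / 217
= 2488.5 ms


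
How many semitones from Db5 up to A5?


Working:
Absolute semitone position = octave×12 + chromatic position
Db5: 5×12 + 1 = 61
A5: 5×12 + 9 = 69
Difference = 69 - 61 = 8
= 8 semitones


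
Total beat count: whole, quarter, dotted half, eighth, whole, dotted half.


Let's work it out.
Beat values:
  whole = 4 beats
  quarter = 1 beat
  dotted half = 3 beats
  eighth = 0.5 beats
  whole = 4 beats
  dotted half = 3 beats
Sum = 4 + 1 + 3 + 0.5 + 4 + 3
= 15.5 beats


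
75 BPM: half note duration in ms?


Reasoning:
One quarter-note beat = 60000 / BPM = 60000 / 75 ms
Half note = 2 × quarter note
Duration = 2 × 60000 / 75 = 120000 / 75
= 1600.0 ms


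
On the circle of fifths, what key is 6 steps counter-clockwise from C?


Each counter-clockwise step moves down a perfect 5th (= up a perfect 4th)
From C: C → F → Bb → Eb → Ab → Db → F#/Gb
= F#/Gb


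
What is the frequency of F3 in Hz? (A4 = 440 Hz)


f = 440 × 2^(n/12) where n = semitones from A4
F3: -16 semitones from A4
f = 440 × 2^(-16/12)
f = 174.61 Hz


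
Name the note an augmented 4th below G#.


A 4th spans 4 letter names, so from G we land on D
An augmented 4th = 6 semitones below G#
Spell D at that pitch: D
= D


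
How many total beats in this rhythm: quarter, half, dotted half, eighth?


Solution.
Beat values:
  quarter = 1 beat
  half = 2 beats
  dotted half = 3 beats
  eighth = 0.5 beats
Sum = 1 + 2 + 3 + 0.5
= 6.5 beats


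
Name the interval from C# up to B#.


Reasoning:
Letter names: C → B spans 7 letter names → a 7th
Semitones: C# → B# = 11 half-steps
A 7th of 11 semitones is a major 7th
= major 7th


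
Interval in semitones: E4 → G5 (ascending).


Absolute semitone position = octave×12 + chromatic position
E4: 4×12 + 4 = 52
G5: 5×12 + 7 = 67
Difference = 67 - 52 = 15
= 15 semitones


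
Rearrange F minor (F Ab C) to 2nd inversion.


Working:
Root position: F Ab C
2nd inversion: move root and 3rd up an octave
Bass note: C
Notes (bottom to top) = C F Ab


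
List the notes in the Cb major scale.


Reasoning:
Major scale pattern: W-W-H-W-W-W-H (2-2-1-2-2-2-1 semitones)
Starting from Cb:
  Cb + 2 semitones → Db
  Db + 2 semitones → Eb
  Eb + 1 semitone → Fb
  Fb + 2 semitones → Gb
  Gb + 2 semitones → Ab
  Ab + 2 semitones → Bb
  Bb + 1 semitone → Cb
Scale = Cb Db Eb Fb Gb Ab Bb


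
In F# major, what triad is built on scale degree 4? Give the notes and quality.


Reasoning:
F# major scale: F# G# A# B C# D# E#
Diatonic triad on degree 4 stacks scale notes 4, 6, 1: B D# F#
B→D# = 4 semitones; B→F# = 7 semitones → major triad
= B D# F# (major)


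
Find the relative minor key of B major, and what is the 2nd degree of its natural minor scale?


Let's work it out.
The relative minor shares the major's key signature and starts on its 6th degree
6th degree = a major 6th above the tonic; a major 6th above B is G#
→ relative minor of B major is G# minor
G# natural minor scale: G# A# B C# D# E F#
= G# minor; 2nd degree = A#


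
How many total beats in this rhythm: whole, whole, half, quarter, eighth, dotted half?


Step by step:
Beat values:
  whole = 4 beats
  whole = 4 beats
  half = 2 beats
  quarter = 1 beat
  eighth = 0.5 beats
  dotted half = 3 beats
Sum = 4 + 4 + 2 + 1 + 0.5 + 3
= 14.5 beats


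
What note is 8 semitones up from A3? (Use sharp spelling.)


Working:
A3: chromatic position 9 in octave 3 → absolute = 3×12 + 9 = 45
Transpose up 8: 45 + 8 = 53
53 = 4×12 + 5 → F in octave 4
Result = F4


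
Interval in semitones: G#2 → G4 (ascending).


Absolute semitone position = octave×12 + chromatic position
G#2: 2×12 + 8 = 32
G4: 4×12 + 7 = 55
Difference = 55 - 32 = 23
= 23 semitones


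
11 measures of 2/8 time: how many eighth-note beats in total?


Let's work it out.
Time signature 2/8: the bottom number 8 means the eighth note gets one count
The top number 2 means 2 eighth-note beats per measure
Total = 2 × 11 measures
= 22 eighth-note beats


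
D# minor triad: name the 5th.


Reasoning:
Minor triad = root + minor 3rd (3 semitones) + perfect 5th (7 semitones)
A triad on D# stacks thirds, so the chord tones use letter names D-F-A
Root: D#
Minor 3rd above D#: F#
Perfect 5th above D#: A#
The 5th = A#


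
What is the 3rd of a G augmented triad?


Solution.
Augmented triad = root + major 3rd (4 semitones) + augmented 5th (8 semitones)
A triad on G stacks thirds, so the chord tones use letter names G-B-D
Root: G
Major 3rd above G: B
Augmented 5th above G: D#
The 3rd = B


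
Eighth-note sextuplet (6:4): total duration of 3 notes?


Working:
Sextuplet: 6 notes occupy the space of 4 eighth notes
Space = 4 × 1/2 = 2 beats
Each sextuplet note = 2 / 6 = 1/3 beats
3 notes = 3 × 1/3 = 1
= 1 beat


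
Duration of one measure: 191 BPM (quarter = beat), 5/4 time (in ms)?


Quarter-note beat duration = 60000 / 191 ms
Beats per measure (5/4) = 5
One measure = 5 × 60000 / 191 = 300000 / 191 ms
= 1570.7 ms


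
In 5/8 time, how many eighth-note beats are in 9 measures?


Time signature 5/8: the bottom number 8 means the eighth note gets one count
The top number 5 means 5 eighth-note beats per measure
Total = 5 × 9 measures
= 45 eighth-note beats


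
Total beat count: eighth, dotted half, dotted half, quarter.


Working:
Beat values:
  eighth = 0.5 beats
  dotted half = 3 beats
  dotted half = 3 beats
  quarter = 1 beat
Sum = 0.5 + 3 + 3 + 1
= 7.5 beats


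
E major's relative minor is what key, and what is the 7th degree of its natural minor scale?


Working:
The relative minor shares the major's key signature and starts on its 6th degree
6th degree = a major 6th above the tonic; a major 6th above E is C#
→ relative minor of E major is C# minor
C# natural minor scale: C# D# E F# G# A B
= C# minor; 7th degree = B


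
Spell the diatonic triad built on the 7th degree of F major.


F major scale: F G A Bb C D E
Diatonic triad on degree 7 stacks scale notes 7, 2, 4: E G Bb
E→G = 3 semitones; E→Bb = 6 semitones → diminished triad
= E G Bb (diminished)


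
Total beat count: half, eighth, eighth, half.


Beat values:
  half = 2 beats
  eighth = 0.5 beats
  eighth = 0.5 beats
  half = 2 beats
Sum = 2 + 0.5 + 0.5 + 2
= 5 beats


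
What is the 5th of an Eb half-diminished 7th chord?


Step by step:
Half-diminished 7th chord = root + minor 3rd + diminished 5th + minor 7th
Seventh chords stack in thirds, so the letter names are E-G-B-D
Root: Eb
Minor 3rd above Eb: Gb
Diminished 5th above Eb: Bbb
Minor 7th above Eb: Db
The 5th = Bbb


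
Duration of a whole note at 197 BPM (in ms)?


Working:
One quarter-note beat = 60000 / BPM = 60000 / 197 ms
Whole note = 4 × quarter note
Duration = 4 × 60000 / 197 = 240000 / 197
= 1218.3 ms


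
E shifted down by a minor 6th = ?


minor 6th: 6 letter names, 8 semitones
Letter: E - 5 → G
Pitch: E - 8 semitones, spelled as a G → G#
= G#


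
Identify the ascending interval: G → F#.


Letter names: G → F spans 7 letter names → a 7th
Semitones: G → F# = 11 half-steps
A 7th of 11 semitones is a major 7th
= major 7th


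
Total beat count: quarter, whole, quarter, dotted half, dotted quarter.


Working:
Beat values:
  quarter = 1 beat
  whole = 4 beats
  quarter = 1 beat
  dotted half = 3 beats
  dotted quarter = 1.5 beats
Sum = 1 + 4 + 1 + 3 + 1.5
= 10.5 beats


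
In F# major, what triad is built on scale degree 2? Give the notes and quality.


F# major scale: F# G# A# B C# D# E#
Diatonic triad on degree 2 stacks scale notes 2, 4, 6: G# B D#
G#→B = 3 semitones; G#→D# = 7 semitones → minor triad
= G# B D# (minor)


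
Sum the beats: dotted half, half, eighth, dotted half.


Reasoning:
Beat values:
  dotted half = 3 beats
  half = 2 beats
  eighth = 0.5 beats
  dotted half = 3 beats
Sum = 3 + 2 + 0.5 + 3
= 8.5 beats


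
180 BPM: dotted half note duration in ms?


Let's work it out.
One quarter-note beat = 60000 / BPM = 60000 / 180 ms
Dotted half note = 3 × quarter note
Duration = 3 × 60000 / 180 = 180000 / 180
= 1000.0 ms


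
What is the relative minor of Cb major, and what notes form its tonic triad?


Working:
The relative minor shares the major's key signature and starts on its 6th degree
6th degree = a major 6th above the tonic; a major 6th above Cb is Ab
→ relative minor of Cb major is Ab minor
Tonic triad of Ab minor = root + minor 3rd + perfect 5th = Ab Cb Eb
= Ab minor; triad = Ab Cb Eb


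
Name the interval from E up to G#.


Letter names: E → G spans 3 letter names → a 3rd
Semitones: E → G# = 4 half-steps
A 3rd of 4 semitones is a major 3rd
= major 3rd


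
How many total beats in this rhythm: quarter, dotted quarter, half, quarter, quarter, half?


Working:
Beat values:
  quarter = 1 beat
  dotted quarter = 1.5 beats
  half = 2 beats
  quarter = 1 beat
  quarter = 1 beat
  half = 2 beats
Sum = 1 + 1.5 + 2 + 1 + 1 + 2
= 8.5 beats


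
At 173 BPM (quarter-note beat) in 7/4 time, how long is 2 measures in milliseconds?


Reasoning:
Quarter-note beat duration = 60000 / 173 ms
Beats per measure (7/4) = 7
One measure = 7 × 60000 / 173 = 420000 / 173 ms
2 measures = 2 × 420000 / 173 = 840000 / 173
= 4855.5 ms


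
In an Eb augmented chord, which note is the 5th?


Working:
Augmented triad = root + major 3rd (4 semitones) + augmented 5th (8 semitones)
A triad on Eb stacks thirds, so the chord tones use letter names E-G-B
Root: Eb
Major 3rd above Eb: G
Augmented 5th above Eb: B
The 5th = B


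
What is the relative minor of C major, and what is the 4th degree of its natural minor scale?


Solution.
The relative minor shares the major's key signature and starts on its 6th degree
6th degree = a major 6th above the tonic; a major 6th above C is A
→ relative minor of C major is A minor
A natural minor scale: A B C D E F G
= A minor; 4th degree = D


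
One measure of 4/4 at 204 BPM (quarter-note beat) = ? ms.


Let's work it out.
Quarter-note beat duration = 60000 / 204 ms
Beats per measure (4/4) = 4
One measure = 4 × 60000 / 204 = 240000 / 204 ms
= 1176.5 ms


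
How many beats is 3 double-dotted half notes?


Base half note = 2 beats
Dot 1 adds half the previous value: +1
Dot 2 adds half the previous value: +1/2
One double-dotted half = 2 + 1 + 1/2 = 7/2
3 of them = 3 × 7/2 = 21/2
= 21/2 beats


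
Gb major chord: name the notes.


Let's work it out.
Major triad = root + major 3rd (4 semitones) + perfect 5th (7 semitones)
A triad on Gb stacks thirds, so the chord tones use letter names G-B-D
Root: Gb
Major 3rd above Gb: Bb
Perfect 5th above Gb: Db
Chord = Gb Bb Db


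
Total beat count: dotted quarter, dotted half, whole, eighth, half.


Beat values:
  dotted quarter = 1.5 beats
  dotted half = 3 beats
  whole = 4 beats
  eighth = 0.5 beats
  half = 2 beats
Sum = 1.5 + 3 + 4 + 0.5 + 2
= 11 beats


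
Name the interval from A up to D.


Letter names: A → D spans 4 letter names → a 4th
Semitones: A → D = 5 half-steps
A 4th of 5 semitones is a perfect 4th
= perfect 4th


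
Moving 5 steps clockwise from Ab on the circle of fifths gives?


Let's work it out.
Each clockwise step on the circle of fifths moves up a perfect 5th
From Ab: Ab → Eb → Bb → F → C → G
= G


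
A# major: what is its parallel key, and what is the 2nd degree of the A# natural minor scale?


Working:
Parallel keys share the same tonic but differ in mode
A# major → parallel is A# minor
A# natural minor scale: A# B# C# D# E# F# G#
= A# minor; 2nd degree = B#
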